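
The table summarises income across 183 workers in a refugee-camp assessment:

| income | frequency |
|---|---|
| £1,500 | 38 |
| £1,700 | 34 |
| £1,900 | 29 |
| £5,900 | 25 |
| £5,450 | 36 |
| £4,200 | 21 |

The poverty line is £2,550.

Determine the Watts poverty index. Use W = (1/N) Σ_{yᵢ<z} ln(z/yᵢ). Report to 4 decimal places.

Below the line: 38×£1,500, 34×£1,700, 29×£1,900 (q = 101 of N = 183).
Log shortfalls: ln(2550/1500) = 0.5306 (×38); ln(2550/1700) = 0.4055 (×34); ln(2550/1900) = 0.2942 (×29).
W = 42.482632 / 183 = 0.2321.

0.2321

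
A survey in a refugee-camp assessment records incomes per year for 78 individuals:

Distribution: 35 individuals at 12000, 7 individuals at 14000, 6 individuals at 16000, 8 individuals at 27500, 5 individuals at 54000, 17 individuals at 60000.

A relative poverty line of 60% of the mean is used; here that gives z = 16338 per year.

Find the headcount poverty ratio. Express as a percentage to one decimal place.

61.5%

48 of the 78 individuals have income below 16338.
H = 48/78 = 61.5%.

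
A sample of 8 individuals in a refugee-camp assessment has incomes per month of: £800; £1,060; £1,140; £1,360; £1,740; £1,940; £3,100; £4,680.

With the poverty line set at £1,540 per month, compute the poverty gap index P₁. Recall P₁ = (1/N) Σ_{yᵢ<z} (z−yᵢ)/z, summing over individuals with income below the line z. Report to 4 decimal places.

0.1461

Below the line: £800, £1,060, £1,140, £1,360 (q = 4 of N = 8).
Relative gaps: (1540−800)/1540 = 0.4805; (1540−1060)/1540 = 0.3117; (1540−1140)/1540 = 0.2597; (1540−1360)/1540 = 0.1169.
Sum of shortfalls = 1.168831; P₁ averages over all N: 1.168831 / 8 = 0.1461.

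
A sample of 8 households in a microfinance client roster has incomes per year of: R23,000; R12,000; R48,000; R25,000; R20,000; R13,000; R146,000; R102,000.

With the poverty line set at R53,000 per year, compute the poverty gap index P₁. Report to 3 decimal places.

Below the line: R12,000, R13,000, R20,000, R23,000, R25,000, R48,000 (q = 6 of N = 8).
Shortfall ratios: (53000−12000)/53000 = 0.7736; (53000−13000)/53000 = 0.7547; (53000−20000)/53000 = 0.6226; (53000−23000)/53000 = 0.5660; (53000−25000)/53000 = 0.5283; (53000−48000)/53000 = 0.0943.
Σ = 3.339623. Dividing by the full population N = 8 gives P₁ = 0.417.

0.417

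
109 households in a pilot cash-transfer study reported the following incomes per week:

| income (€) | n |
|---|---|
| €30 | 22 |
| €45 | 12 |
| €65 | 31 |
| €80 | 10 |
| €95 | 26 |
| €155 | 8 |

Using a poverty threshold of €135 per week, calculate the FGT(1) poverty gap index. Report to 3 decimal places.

Incomes under z: 22×€30, 12×€45, 31×€65, 10×€80, 26×€95 (q = 101 of N = 109).
Gap ratios (z−y)/z: (135−30)/135 = 0.7778 (×22); (135−45)/135 = 0.6667 (×12); (135−65)/135 = 0.5185 (×31); (135−80)/135 = 0.4074 (×10); (135−95)/135 = 0.2963 (×26).
Sum of shortfalls = 52.962963; P₁ averages over all N: 52.962963 / 109 = 0.486.

0.486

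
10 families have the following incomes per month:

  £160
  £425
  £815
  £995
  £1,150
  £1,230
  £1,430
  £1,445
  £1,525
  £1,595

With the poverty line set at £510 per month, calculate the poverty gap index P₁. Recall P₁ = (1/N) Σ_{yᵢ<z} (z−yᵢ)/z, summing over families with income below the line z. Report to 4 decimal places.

Incomes under z: £160, £425 (q = 2 of N = 10).
Gap ratios (z−y)/z: (510−160)/510 = 0.6863; (510−425)/510 = 0.1667.
Sum of shortfalls = 0.852941; P₁ averages over all N: 0.852941 / 10 = 0.0853.

0.0853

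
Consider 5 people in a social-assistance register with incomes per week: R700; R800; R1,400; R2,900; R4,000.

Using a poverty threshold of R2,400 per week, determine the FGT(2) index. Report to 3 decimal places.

0.224

Below the line: R700, R800, R1,400 (q = 3 of N = 5).
Relative gaps: (2400−700)/2400 = 0.7083; (2400−800)/2400 = 0.6667; (2400−1400)/2400 = 0.4167.
Squared: 0.5017; 0.4444; 0.1736.
Sum = 1.119792; P₂ = 1.119792 / 5 = 0.224.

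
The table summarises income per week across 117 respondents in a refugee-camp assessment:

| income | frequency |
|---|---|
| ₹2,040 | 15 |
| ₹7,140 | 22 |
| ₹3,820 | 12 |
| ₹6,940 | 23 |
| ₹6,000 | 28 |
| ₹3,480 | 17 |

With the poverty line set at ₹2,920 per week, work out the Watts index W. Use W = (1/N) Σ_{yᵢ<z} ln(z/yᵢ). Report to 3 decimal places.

Poor units: 15×₹2,040 (q = 15 of N = 117).
Log gaps: ln(2920/2040) = 0.3586 (×15).
W = 5.379507 / 117 = 0.046.

0.046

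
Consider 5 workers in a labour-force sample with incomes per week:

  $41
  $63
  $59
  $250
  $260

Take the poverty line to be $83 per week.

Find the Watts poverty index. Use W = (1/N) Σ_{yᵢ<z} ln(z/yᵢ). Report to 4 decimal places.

Poor units: $41, $59, $63 (q = 3 of N = 5).
ln(z/y) terms: ln(83/41) = 0.7053; ln(83/59) = 0.3413; ln(83/63) = 0.2757.
W = 1.322278 / 5 = 0.2645.

0.2645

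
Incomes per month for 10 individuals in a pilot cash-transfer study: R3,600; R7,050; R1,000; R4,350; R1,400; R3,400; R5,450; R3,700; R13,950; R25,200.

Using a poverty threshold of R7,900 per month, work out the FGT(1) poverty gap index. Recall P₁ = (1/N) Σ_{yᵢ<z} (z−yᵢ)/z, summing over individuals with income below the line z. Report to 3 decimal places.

Incomes under z: R1,000, R1,400, R3,400, R3,600, R3,700, R4,350, R5,450, R7,050 (q = 8 of N = 10).
Shortfall ratios: (7900−1000)/7900 = 0.8734; (7900−1400)/7900 = 0.8228; (7900−3400)/7900 = 0.5696; (7900−3600)/7900 = 0.5443; (7900−3700)/7900 = 0.5316; (7900−4350)/7900 = 0.4494; (7900−5450)/7900 = 0.3101; (7900−7050)/7900 = 0.1076.
Σ = 4.208861. Dividing by the full population N = 10 gives P₁ = 0.421.

0.421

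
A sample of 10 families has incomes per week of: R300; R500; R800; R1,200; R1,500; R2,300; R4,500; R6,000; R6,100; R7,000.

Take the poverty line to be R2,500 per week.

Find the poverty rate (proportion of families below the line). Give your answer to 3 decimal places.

6 of the 10 families have income below R2,500.
H = 6/10 = 0.600.

0.600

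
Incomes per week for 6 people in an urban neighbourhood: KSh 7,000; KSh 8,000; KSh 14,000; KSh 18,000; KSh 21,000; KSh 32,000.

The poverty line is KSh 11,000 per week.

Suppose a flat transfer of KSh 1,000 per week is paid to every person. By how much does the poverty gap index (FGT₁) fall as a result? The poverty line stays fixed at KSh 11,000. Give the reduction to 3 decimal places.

Before: below the line — KSh 7,000, KSh 8,000; poverty gap index (FGT₁) = 0.10606.
After the KSh 1,000 transfer: below the line — KSh 8,000, KSh 9,000; poverty gap index (FGT₁) = 0.07576.
Reduction = 0.10606 − 0.07576 = 0.030.

0.030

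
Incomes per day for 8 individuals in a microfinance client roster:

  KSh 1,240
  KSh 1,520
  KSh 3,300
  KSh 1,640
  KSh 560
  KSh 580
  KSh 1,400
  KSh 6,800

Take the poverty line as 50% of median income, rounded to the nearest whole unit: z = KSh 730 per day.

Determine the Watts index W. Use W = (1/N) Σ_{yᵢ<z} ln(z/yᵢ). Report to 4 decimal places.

Poor units: KSh 560, KSh 580 (q = 2 of N = 8).
Log shortfalls: ln(730/560) = 0.2651; ln(730/580) = 0.2300.
W = 0.495124 / 8 = 0.0619.

0.0619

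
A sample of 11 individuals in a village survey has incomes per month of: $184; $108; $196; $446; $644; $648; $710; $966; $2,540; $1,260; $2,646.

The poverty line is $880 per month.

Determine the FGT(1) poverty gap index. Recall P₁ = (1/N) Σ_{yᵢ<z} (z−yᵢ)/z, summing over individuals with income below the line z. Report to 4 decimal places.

0.3331

Poor units: $108, $184, $196, $446, $644, $648, $710 (q = 7 of N = 11).
Relative gaps: (880−108)/880 = 0.8773; (880−184)/880 = 0.7909; (880−196)/880 = 0.7773; (880−446)/880 = 0.4932; (880−644)/880 = 0.2682; (880−648)/880 = 0.2636; (880−710)/880 = 0.1932.
Σ = 3.663636. Dividing by the full population N = 11 gives P₁ = 0.3331.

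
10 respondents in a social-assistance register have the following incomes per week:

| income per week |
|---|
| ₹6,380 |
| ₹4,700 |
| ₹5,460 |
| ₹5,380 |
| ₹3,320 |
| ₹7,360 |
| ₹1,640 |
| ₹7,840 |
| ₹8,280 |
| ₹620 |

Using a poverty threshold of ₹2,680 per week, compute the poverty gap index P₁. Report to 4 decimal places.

0.1157

Incomes under z: ₹620, ₹1,640 (q = 2 of N = 10).
Relative gaps: (2680−620)/2680 = 0.7687; (2680−1640)/2680 = 0.3881.
Sum of shortfalls = 1.156716; P₁ averages over all N: 1.156716 / 10 = 0.1157.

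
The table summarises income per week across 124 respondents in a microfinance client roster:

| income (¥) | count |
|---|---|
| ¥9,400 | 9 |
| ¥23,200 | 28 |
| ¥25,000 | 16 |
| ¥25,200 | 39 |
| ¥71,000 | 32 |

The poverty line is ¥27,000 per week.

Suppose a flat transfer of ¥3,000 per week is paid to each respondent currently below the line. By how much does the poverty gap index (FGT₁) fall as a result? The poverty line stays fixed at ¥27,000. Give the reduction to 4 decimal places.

0.0637

Before: below the line — 9×¥9,400, 28×¥23,200, 16×¥25,000, 39×¥25,200; poverty gap index (FGT₁) = 0.109618.
After the ¥3,000 transfer: below the line — 9×¥12,400, 28×¥26,200; poverty gap index (FGT₁) = 0.045938.
Reduction = 0.109618 − 0.045938 = 0.0637.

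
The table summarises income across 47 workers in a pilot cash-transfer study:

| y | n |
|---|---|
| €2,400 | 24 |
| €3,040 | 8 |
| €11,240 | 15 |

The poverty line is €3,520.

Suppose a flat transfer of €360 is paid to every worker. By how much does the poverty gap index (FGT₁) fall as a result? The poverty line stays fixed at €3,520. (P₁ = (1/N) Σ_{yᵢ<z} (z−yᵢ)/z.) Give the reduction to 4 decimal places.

Before: below the line — 24×€2,400, 8×€3,040; poverty gap index (FGT₁) = 0.185687.
After the €360 transfer: below the line — 24×€2,760, 8×€3,400; poverty gap index (FGT₁) = 0.116054.
Reduction = 0.185687 − 0.116054 = 0.0696.

0.0696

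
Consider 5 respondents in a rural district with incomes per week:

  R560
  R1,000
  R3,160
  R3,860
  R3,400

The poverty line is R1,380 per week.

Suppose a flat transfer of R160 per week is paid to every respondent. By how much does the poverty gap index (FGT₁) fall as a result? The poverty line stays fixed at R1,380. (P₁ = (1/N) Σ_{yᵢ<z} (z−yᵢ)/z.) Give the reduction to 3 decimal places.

0.046

Before: below the line — R560, R1,000; poverty gap index (FGT₁) = 0.17391.
After the R160 transfer: below the line — R720, R1,160; poverty gap index (FGT₁) = 0.12754.
Reduction = 0.17391 − 0.12754 = 0.046.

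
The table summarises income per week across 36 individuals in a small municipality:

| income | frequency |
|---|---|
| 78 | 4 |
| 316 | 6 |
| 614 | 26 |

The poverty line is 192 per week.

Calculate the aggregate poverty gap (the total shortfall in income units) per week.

Below z: 4×78 (q = 4 of N = 36).
Individual gaps: 4×(192−78) = 456.
Aggregate gap = 456.

456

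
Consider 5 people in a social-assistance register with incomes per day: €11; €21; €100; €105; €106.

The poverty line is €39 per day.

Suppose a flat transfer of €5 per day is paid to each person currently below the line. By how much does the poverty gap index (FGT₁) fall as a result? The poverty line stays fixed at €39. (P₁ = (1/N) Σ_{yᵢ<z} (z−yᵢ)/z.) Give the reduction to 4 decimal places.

0.0513

Before: below the line — €11, €21; poverty gap index (FGT₁) = 0.235897.
After the €5 transfer: below the line — €16, €26; poverty gap index (FGT₁) = 0.184615.
Reduction = 0.235897 − 0.184615 = 0.0513.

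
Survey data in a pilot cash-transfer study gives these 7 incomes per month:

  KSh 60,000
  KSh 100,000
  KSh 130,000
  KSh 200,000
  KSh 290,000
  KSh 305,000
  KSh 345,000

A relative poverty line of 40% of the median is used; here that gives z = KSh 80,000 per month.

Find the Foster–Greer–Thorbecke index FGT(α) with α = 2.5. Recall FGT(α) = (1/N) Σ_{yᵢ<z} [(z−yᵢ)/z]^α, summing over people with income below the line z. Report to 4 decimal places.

0.0045

Incomes under z: KSh 60,000 (q = 1 of N = 7).
Relative gaps: (80000−60000)/80000 = 0.2500.
Raised to α = 2.5: 0.03125.
Sum = 0.031250; FGT(2.5) = 0.031250 / 7 = 0.0045.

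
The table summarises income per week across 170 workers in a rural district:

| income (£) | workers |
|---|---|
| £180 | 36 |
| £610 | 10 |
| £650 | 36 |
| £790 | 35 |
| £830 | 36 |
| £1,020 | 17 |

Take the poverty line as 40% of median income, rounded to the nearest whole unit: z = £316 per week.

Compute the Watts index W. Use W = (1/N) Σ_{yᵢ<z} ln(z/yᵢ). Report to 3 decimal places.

Incomes under z: 36×£180 (q = 36 of N = 170).
Log gaps: ln(316/180) = 0.5628 (×36).
W = 20.260273 / 170 = 0.119.

0.119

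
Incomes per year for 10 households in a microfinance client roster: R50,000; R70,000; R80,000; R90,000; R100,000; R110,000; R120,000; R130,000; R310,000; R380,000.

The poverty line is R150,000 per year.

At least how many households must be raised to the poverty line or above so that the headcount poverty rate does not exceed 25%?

6

Currently q = 8 of N = 10 are below the line (H = 0.800).
A headcount ratio of at most 25% allows at most ⌊0.25 × 10⌋ = 2 poor households.
So at least 8 − 2 = 6 must be lifted.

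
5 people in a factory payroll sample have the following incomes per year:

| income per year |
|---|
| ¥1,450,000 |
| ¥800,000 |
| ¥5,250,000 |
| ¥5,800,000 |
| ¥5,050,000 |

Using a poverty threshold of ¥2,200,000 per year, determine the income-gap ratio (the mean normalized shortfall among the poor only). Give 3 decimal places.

Poor units: ¥800,000, ¥1,450,000 (q = 2 of N = 5).
Relative gaps: 0.6364, 0.3409; sum = 0.977273.
The income-gap ratio divides by q (the poor only): 0.977273 / 2 = 0.489.

0.489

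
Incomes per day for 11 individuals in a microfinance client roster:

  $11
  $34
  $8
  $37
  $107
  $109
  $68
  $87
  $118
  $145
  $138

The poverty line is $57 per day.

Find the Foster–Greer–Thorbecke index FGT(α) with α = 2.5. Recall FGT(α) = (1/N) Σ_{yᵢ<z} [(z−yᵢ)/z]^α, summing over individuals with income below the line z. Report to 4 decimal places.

0.1315

Below the line: $8, $11, $34, $37 (q = 4 of N = 11).
Shortfall ratios: (57−8)/57 = 0.8596; (57−11)/57 = 0.8070; (57−34)/57 = 0.4035; (57−37)/57 = 0.3509.
Raised to α = 2.5: 0.68518; 0.58507; 0.10343; 0.07293.
Sum = 1.446600; FGT(2.5) = 1.446600 / 11 = 0.1315.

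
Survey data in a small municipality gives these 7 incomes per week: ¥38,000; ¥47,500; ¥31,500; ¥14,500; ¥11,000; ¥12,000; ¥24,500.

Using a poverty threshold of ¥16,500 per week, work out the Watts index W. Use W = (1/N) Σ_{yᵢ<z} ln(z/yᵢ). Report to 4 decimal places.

0.1219

Below the line: ¥11,000, ¥12,000, ¥14,500 (q = 3 of N = 7).
Log gaps: ln(16500/11000) = 0.4055; ln(16500/12000) = 0.3185; ln(16500/14500) = 0.1292.
W = 0.853131 / 7 = 0.1219.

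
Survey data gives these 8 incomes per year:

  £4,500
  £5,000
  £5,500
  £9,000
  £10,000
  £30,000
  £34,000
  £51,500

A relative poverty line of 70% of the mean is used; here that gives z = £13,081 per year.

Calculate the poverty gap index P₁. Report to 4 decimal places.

0.3001

Below the line: £4,500, £5,000, £5,500, £9,000, £10,000 (q = 5 of N = 8).
Gap ratios (z−y)/z: (13081−4500)/13081 = 0.6560; (13081−5000)/13081 = 0.6178; (13081−5500)/13081 = 0.5795; (13081−9000)/13081 = 0.3120; (13081−10000)/13081 = 0.2355.
Σ = 2.400810. Dividing by the full population N = 8 gives P₁ = 0.3001.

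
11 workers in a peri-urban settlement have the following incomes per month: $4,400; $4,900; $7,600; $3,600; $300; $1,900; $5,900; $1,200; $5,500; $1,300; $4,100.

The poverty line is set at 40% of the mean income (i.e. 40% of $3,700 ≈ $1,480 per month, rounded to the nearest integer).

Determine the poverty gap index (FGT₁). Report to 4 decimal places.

0.1007

Below the line: $300, $1,200, $1,300 (q = 3 of N = 11).
Gap ratios (z−y)/z: (1480−300)/1480 = 0.7973; (1480−1200)/1480 = 0.1892; (1480−1300)/1480 = 0.1216.
Sum of shortfalls = 1.108108; P₁ averages over all N: 1.108108 / 11 = 0.1007.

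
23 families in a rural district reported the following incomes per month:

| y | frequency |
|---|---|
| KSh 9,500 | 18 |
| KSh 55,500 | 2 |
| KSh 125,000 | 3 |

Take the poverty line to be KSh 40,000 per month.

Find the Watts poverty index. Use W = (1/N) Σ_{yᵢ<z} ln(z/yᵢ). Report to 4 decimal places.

1.1251

Below z: 18×KSh 9,500 (q = 18 of N = 23).
Log gaps: ln(40000/9500) = 1.4376 (×18).
W = 25.876578 / 23 = 1.1251.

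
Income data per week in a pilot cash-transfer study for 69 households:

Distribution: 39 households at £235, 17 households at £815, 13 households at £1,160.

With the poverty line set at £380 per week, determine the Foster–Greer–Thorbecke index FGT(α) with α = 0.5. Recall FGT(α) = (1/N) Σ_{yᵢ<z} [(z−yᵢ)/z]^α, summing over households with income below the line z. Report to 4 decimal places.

Below the line: 39×£235 (q = 39 of N = 69).
Shortfall ratios: (380−235)/380 = 0.3816 (×39).
Raised to α = 0.5: 0.61772 (×39).
Sum = 24.091110; FGT(0.5) = 24.091110 / 69 = 0.3491.

0.3491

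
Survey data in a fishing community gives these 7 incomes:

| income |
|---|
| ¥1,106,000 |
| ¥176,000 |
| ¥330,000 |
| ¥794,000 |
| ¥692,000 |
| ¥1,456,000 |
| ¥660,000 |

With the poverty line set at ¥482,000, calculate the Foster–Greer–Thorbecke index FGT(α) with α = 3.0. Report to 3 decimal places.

Poor units: ¥176,000, ¥330,000 (q = 2 of N = 7).
Normalized shortfalls: (482000−176000)/482000 = 0.6349; (482000−330000)/482000 = 0.3154.
Raised to α = 3.0: 0.25587; 0.03136.
Sum = 0.287233; FGT(3.0) = 0.287233 / 7 = 0.041.

0.041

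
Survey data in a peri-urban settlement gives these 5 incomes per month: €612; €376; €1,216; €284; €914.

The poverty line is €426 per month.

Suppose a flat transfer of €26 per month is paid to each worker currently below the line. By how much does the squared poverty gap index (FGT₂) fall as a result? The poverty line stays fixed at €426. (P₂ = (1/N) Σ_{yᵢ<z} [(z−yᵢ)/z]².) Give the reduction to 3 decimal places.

0.010

Before: below the line — €284, €376; squared poverty gap index (FGT₂) = 0.02498.
After the €26 transfer: below the line — €310, €402; squared poverty gap index (FGT₂) = 0.01546.
Reduction = 0.02498 − 0.01546 = 0.010.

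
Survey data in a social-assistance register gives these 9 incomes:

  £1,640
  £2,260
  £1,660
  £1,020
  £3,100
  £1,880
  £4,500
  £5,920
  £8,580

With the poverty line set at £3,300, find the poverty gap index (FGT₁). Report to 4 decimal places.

Below z: £1,020, £1,640, £1,660, £1,880, £2,260, £3,100 (q = 6 of N = 9).
Normalized shortfalls: (3300−1020)/3300 = 0.6909; (3300−1640)/3300 = 0.5030; (3300−1660)/3300 = 0.4970; (3300−1880)/3300 = 0.4303; (3300−2260)/3300 = 0.3152; (3300−3100)/3300 = 0.0606.
Σ = 2.496970. Dividing by the full population N = 9 gives P₁ = 0.2774.

0.2774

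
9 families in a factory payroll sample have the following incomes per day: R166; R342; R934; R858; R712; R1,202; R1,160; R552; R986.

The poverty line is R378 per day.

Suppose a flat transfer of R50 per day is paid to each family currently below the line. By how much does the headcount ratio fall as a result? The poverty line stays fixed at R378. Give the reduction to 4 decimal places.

Before: below the line — R166, R342; headcount ratio = 0.222222.
After the R50 transfer: below the line — R216; headcount ratio = 0.111111.
Reduction = 0.222222 − 0.111111 = 0.1111.

0.1111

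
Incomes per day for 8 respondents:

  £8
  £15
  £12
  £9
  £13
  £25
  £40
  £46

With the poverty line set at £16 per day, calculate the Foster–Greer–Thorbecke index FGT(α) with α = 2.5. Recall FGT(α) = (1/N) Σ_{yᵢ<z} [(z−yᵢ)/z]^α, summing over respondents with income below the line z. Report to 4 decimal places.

Poor units: £8, £9, £12, £13, £15 (q = 5 of N = 8).
Shortfall ratios: (16−8)/16 = 0.5000; (16−9)/16 = 0.4375; (16−12)/16 = 0.2500; (16−13)/16 = 0.1875; (16−15)/16 = 0.0625.
Raised to α = 2.5: 0.17678; 0.12660; 0.03125; 0.01522; 0.00098.
Sum = 0.350830; FGT(2.5) = 0.350830 / 8 = 0.0439.

0.0439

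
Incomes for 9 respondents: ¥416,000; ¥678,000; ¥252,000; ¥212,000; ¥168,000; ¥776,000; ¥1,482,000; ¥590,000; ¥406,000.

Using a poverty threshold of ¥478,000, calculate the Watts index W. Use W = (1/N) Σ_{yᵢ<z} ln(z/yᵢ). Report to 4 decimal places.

0.3112

Below z: ¥168,000, ¥212,000, ¥252,000, ¥406,000, ¥416,000 (q = 5 of N = 9).
Log gaps: ln(478000/168000) = 1.0456; ln(478000/212000) = 0.8130; ln(478000/252000) = 0.6402; ln(478000/406000) = 0.1633; ln(478000/416000) = 0.1389.
W = 2.801036 / 9 = 0.3112.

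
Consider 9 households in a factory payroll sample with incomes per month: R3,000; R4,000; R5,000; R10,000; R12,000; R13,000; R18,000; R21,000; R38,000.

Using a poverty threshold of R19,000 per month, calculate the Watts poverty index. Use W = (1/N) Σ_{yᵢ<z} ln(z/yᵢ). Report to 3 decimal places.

0.697

Below z: R3,000, R4,000, R5,000, R10,000, R12,000, R13,000, R18,000 (q = 7 of N = 9).
Log shortfalls: ln(19000/3000) = 1.8458; ln(19000/4000) = 1.5581; ln(19000/5000) = 1.3350; ln(19000/10000) = 0.6419; ln(19000/12000) = 0.4595; ln(19000/13000) = 0.3795; ln(19000/18000) = 0.0541.
W = 6.273915 / 9 = 0.697.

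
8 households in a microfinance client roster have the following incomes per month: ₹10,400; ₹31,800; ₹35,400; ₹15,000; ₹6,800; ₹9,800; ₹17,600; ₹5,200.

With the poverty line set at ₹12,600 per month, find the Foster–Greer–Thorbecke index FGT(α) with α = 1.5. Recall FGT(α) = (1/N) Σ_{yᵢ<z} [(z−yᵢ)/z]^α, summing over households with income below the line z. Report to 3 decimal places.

0.118

Below the line: ₹5,200, ₹6,800, ₹9,800, ₹10,400 (q = 4 of N = 8).
Gap ratios (z−y)/z: (12600−5200)/12600 = 0.5873; (12600−6800)/12600 = 0.4603; (12600−9800)/12600 = 0.2222; (12600−10400)/12600 = 0.1746.
Raised to α = 1.5: 0.45008; 0.31231; 0.10476; 0.07296.
Sum = 0.940108; FGT(1.5) = 0.940108 / 8 = 0.118.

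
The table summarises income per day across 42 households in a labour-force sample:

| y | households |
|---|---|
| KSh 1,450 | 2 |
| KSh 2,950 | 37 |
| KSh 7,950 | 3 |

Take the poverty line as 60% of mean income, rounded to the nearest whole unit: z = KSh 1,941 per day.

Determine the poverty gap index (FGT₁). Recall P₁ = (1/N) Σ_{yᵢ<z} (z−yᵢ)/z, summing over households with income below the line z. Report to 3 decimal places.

Below z: 2×KSh 1,450 (q = 2 of N = 42).
Gap ratios (z−y)/z: (1941−1450)/1941 = 0.2530 (×2).
Σ = 0.505925. Dividing by the full population N = 42 gives P₁ = 0.012.

0.012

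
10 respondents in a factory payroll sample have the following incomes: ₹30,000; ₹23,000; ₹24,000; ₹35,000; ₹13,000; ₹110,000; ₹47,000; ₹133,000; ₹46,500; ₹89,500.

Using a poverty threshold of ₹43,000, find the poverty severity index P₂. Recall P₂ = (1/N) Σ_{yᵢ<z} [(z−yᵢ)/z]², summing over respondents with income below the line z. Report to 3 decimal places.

Below z: ₹13,000, ₹23,000, ₹24,000, ₹30,000, ₹35,000 (q = 5 of N = 10).
Relative gaps: (43000−13000)/43000 = 0.6977; (43000−23000)/43000 = 0.4651; (43000−24000)/43000 = 0.4419; (43000−30000)/43000 = 0.3023; (43000−35000)/43000 = 0.1860.
Squared: 0.4867; 0.2163; 0.1952; 0.0914; 0.0346.
Sum = 1.024337; P₂ = 1.024337 / 10 = 0.102.

0.102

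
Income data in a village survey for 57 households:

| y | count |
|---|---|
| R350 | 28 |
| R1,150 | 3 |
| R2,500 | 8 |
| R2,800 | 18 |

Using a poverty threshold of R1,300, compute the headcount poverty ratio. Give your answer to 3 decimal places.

31 of the 57 households have income below R1,300.
H = 31/57 = 0.544.

0.544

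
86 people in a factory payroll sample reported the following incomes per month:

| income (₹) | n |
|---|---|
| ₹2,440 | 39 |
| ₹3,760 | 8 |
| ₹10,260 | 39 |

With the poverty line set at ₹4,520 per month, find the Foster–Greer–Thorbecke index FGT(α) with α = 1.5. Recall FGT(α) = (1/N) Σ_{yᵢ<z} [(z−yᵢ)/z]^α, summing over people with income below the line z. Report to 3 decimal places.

Poor units: 39×₹2,440, 8×₹3,760 (q = 47 of N = 86).
Relative gaps: (4520−2440)/4520 = 0.4602 (×39); (4520−3760)/4520 = 0.1681 (×8).
Raised to α = 1.5: 0.31217 (×39); 0.06895 (×8).
Sum = 12.726096; FGT(1.5) = 12.726096 / 86 = 0.148.

0.148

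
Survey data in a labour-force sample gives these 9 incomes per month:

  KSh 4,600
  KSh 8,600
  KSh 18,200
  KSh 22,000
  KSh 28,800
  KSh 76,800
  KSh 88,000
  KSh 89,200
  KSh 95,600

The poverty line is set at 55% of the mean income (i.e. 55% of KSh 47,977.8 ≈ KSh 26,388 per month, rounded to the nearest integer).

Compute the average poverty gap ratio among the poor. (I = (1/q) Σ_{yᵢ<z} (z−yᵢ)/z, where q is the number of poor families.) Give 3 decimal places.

Below z: KSh 4,600, KSh 8,600, KSh 18,200, KSh 22,000 (q = 4 of N = 9).
Relative gaps: 0.8257, 0.6741, 0.3103, 0.1663; sum = 1.976353.
I averages over the q = 4 poor units only: 1.976353 / 4 = 0.494.

0.494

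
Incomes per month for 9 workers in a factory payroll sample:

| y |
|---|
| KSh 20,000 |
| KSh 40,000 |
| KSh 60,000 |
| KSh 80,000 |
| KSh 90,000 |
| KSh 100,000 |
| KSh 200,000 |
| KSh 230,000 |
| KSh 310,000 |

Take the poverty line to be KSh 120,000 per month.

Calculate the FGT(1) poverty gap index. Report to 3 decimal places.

0.306

Below the line: KSh 20,000, KSh 40,000, KSh 60,000, KSh 80,000, KSh 90,000, KSh 100,000 (q = 6 of N = 9).
Gap ratios (z−y)/z: (120000−20000)/120000 = 0.8333; (120000−40000)/120000 = 0.6667; (120000−60000)/120000 = 0.5000; (120000−80000)/120000 = 0.3333; (120000−90000)/120000 = 0.2500; (120000−100000)/120000 = 0.1667.
Sum of shortfalls = 2.750000; P₁ averages over all N: 2.750000 / 9 = 0.306.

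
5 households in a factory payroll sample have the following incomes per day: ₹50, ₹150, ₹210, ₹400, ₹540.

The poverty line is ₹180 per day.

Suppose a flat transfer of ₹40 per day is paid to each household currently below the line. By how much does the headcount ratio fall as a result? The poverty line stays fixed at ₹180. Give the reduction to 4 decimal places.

0.2000

Before: below the line — ₹50, ₹150; headcount ratio = 0.400000.
After the ₹40 transfer: below the line — ₹90; headcount ratio = 0.200000.
Reduction = 0.400000 − 0.200000 = 0.2000.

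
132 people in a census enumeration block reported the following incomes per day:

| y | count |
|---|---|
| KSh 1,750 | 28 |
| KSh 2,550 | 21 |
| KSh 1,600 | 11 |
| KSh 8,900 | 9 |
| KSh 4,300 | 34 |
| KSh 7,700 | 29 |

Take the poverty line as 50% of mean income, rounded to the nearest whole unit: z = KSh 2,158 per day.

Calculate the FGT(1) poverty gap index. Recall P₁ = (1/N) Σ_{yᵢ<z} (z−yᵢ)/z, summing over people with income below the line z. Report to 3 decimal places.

0.062

Below z: 11×KSh 1,600, 28×KSh 1,750 (q = 39 of N = 132).
Gap ratios (z−y)/z: (2158−1600)/2158 = 0.2586 (×11); (2158−1750)/2158 = 0.1891 (×28).
Σ = 8.138091. Dividing by the full population N = 132 gives P₁ = 0.062.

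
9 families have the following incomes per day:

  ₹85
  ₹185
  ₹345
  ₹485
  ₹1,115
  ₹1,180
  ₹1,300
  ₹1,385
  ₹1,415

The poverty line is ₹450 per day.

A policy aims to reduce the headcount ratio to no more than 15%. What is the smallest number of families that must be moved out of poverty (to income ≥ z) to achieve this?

Currently q = 3 of N = 9 are below the line (H = 0.333).
A headcount ratio of at most 15% allows at most ⌊0.15 × 9⌋ = 1 poor families.
So at least 3 − 1 = 2 must be lifted.

2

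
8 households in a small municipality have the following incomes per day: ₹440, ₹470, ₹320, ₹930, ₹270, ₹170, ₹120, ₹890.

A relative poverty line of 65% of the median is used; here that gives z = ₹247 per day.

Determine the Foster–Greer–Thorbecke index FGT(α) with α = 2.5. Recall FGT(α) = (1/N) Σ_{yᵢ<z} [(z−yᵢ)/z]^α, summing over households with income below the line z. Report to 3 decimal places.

Incomes under z: ₹120, ₹170 (q = 2 of N = 8).
Relative gaps: (247−120)/247 = 0.5142; (247−170)/247 = 0.3117.
Raised to α = 2.5: 0.18957; 0.05426.
Sum = 0.243829; FGT(2.5) = 0.243829 / 8 = 0.030.

0.030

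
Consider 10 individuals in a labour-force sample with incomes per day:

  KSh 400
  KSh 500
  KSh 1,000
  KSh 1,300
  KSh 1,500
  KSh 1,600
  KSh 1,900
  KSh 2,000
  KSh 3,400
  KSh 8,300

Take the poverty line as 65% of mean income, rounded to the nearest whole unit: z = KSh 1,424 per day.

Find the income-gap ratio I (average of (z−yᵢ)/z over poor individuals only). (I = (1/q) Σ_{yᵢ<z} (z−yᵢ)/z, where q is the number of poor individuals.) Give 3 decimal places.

0.438

Below z: KSh 400, KSh 500, KSh 1,000, KSh 1,300 (q = 4 of N = 10).
Relative gaps: 0.7191, 0.6489, 0.2978, 0.0871; sum = 1.752809.
The income-gap ratio divides by q (the poor only): 1.752809 / 4 = 0.438.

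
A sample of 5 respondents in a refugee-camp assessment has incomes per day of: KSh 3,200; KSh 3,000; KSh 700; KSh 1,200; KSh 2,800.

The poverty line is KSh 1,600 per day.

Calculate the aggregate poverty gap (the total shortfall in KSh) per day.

KSh 1,300

Below the line: KSh 700, KSh 1,200 (q = 2 of N = 5).
Individual gaps: 1600−700 = 900; 1600−1200 = 400.
Aggregate gap = KSh 1,300.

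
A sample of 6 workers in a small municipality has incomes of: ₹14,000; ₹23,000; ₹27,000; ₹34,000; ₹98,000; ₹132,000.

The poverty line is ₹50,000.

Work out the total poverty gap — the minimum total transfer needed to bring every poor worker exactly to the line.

₹102,000

Poor units: ₹14,000, ₹23,000, ₹27,000, ₹34,000 (q = 4 of N = 6).
Individual gaps: 50000−14000 = 36000; 50000−23000 = 27000; 50000−27000 = 23000; 50000−34000 = 16000.
Aggregate gap = ₹102,000.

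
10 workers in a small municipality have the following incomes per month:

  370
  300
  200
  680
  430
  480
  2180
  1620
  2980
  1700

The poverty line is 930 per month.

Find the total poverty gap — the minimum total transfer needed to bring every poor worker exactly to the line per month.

3120

Incomes under z: 200, 300, 370, 430, 480, 680 (q = 6 of N = 10).
Individual gaps: 930−200 = 730; 930−300 = 630; 930−370 = 560; 930−430 = 500; 930−480 = 450; 930−680 = 250.
Aggregate gap = 3120.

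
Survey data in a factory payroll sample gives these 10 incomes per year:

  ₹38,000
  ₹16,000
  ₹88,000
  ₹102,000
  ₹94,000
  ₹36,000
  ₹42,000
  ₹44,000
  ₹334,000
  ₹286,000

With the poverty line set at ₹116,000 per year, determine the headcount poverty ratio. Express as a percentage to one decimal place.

8 of the 10 individuals have income below ₹116,000.
H = 8/10 = 80.0%.

80.0%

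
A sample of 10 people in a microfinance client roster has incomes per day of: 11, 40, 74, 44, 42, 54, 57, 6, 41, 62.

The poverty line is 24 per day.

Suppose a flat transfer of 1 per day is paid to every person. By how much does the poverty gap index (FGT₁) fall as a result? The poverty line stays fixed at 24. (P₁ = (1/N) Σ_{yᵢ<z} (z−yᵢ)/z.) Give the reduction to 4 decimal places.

Before: below the line — 6, 11; poverty gap index (FGT₁) = 0.129167.
After the 1 transfer: below the line — 7, 12; poverty gap index (FGT₁) = 0.120833.
Reduction = 0.129167 − 0.120833 = 0.0083.

0.0083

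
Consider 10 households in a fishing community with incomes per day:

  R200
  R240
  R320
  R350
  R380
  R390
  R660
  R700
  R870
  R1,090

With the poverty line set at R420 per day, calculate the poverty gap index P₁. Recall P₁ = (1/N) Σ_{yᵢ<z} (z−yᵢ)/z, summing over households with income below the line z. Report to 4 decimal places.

0.1524

Below z: R200, R240, R320, R350, R380, R390 (q = 6 of N = 10).
Relative gaps: (420−200)/420 = 0.5238; (420−240)/420 = 0.4286; (420−320)/420 = 0.2381; (420−350)/420 = 0.1667; (420−380)/420 = 0.0952; (420−390)/420 = 0.0714.
Sum of shortfalls = 1.523810; P₁ averages over all N: 1.523810 / 10 = 0.1524.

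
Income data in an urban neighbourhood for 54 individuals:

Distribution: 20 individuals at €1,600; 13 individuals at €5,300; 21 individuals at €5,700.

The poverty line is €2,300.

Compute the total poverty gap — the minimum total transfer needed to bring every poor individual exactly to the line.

Below the line: 20×€1,600 (q = 20 of N = 54).
Individual gaps: 20×(2300−1600) = 14000.
Aggregate gap = €14,000.

€14,000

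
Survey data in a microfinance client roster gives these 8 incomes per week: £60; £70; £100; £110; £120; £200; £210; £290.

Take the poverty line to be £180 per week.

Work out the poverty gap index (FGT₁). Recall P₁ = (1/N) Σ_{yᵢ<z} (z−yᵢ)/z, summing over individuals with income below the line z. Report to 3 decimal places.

0.306

Below the line: £60, £70, £100, £110, £120 (q = 5 of N = 8).
Gap ratios (z−y)/z: (180−60)/180 = 0.6667; (180−70)/180 = 0.6111; (180−100)/180 = 0.4444; (180−110)/180 = 0.3889; (180−120)/180 = 0.3333.
Σ = 2.444444. Dividing by the full population N = 8 gives P₁ = 0.306.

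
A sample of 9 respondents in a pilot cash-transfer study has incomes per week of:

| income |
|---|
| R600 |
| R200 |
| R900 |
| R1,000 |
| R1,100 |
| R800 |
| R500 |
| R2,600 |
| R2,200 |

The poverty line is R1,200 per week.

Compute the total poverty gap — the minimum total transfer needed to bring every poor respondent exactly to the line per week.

Below z: R200, R500, R600, R800, R900, R1,000, R1,100 (q = 7 of N = 9).
Individual gaps: 1200−200 = 1000; 1200−500 = 700; 1200−600 = 600; 1200−800 = 400; 1200−900 = 300; 1200−1000 = 200; 1200−1100 = 100.
Aggregate gap = R3,300.

R3,300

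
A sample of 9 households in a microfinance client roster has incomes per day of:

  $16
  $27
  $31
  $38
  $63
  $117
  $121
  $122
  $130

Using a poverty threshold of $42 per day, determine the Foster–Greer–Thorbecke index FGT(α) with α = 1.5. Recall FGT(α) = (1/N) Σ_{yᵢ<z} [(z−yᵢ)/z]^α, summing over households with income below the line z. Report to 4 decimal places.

0.0960

Incomes under z: $16, $27, $31, $38 (q = 4 of N = 9).
Relative gaps: (42−16)/42 = 0.6190; (42−27)/42 = 0.3571; (42−31)/42 = 0.2619; (42−38)/42 = 0.0952.
Raised to α = 1.5: 0.48706; 0.21343; 0.13403; 0.02939.
Sum = 0.863923; FGT(1.5) = 0.863923 / 9 = 0.0960.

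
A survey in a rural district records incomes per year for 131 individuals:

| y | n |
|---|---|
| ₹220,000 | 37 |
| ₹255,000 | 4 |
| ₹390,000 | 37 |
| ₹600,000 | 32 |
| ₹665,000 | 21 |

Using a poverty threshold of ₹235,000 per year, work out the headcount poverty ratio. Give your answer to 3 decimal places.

0.282

37 of the 131 individuals have income below ₹235,000.
H = 37/131 = 0.282.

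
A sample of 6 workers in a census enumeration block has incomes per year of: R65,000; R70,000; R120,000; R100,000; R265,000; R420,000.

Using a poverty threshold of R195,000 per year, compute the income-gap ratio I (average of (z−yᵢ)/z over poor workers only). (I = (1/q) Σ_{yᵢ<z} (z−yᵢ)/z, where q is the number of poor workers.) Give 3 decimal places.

0.545

Incomes under z: R65,000, R70,000, R100,000, R120,000 (q = 4 of N = 6).
Shortfall ratios (z−y)/z: 0.6667, 0.6410, 0.4872, 0.3846; sum = 2.179487.
I averages over the q = 4 poor units only: 2.179487 / 4 = 0.545.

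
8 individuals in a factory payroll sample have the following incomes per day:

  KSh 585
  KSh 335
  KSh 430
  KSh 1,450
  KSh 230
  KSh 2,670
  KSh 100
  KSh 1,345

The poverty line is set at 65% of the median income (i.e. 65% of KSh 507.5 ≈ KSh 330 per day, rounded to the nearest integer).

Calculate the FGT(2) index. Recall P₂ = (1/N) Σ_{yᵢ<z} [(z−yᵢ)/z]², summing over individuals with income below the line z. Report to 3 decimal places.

Below the line: KSh 100, KSh 230 (q = 2 of N = 8).
Normalized shortfalls: (330−100)/330 = 0.6970; (330−230)/330 = 0.3030.
Squared: 0.4858; 0.0918.
Sum = 0.577594; P₂ = 0.577594 / 8 = 0.072.

0.072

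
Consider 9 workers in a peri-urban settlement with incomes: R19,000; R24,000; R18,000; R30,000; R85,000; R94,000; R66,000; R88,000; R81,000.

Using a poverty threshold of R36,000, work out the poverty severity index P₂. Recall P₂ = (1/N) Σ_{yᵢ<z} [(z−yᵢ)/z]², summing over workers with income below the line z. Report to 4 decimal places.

0.0680

Poor units: R18,000, R19,000, R24,000, R30,000 (q = 4 of N = 9).
Relative gaps: (36000−18000)/36000 = 0.5000; (36000−19000)/36000 = 0.4722; (36000−24000)/36000 = 0.3333; (36000−30000)/36000 = 0.1667.
Squared: 0.2500; 0.2230; 0.1111; 0.0278.
Sum = 0.611883; P₂ = 0.611883 / 9 = 0.0680.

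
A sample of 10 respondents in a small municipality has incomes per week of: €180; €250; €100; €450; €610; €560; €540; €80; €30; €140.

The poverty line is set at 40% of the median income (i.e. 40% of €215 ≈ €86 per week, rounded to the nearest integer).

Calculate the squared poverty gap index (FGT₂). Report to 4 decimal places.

0.0429

Incomes under z: €30, €80 (q = 2 of N = 10).
Normalized shortfalls: (86−30)/86 = 0.6512; (86−80)/86 = 0.0698.
Squared: 0.4240; 0.0049.
Sum = 0.428880; P₂ = 0.428880 / 10 = 0.0429.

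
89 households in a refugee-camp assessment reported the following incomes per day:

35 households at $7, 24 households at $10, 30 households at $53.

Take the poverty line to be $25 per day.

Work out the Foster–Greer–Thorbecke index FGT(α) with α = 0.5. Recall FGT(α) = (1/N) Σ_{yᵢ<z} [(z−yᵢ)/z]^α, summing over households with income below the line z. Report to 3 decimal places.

Below z: 35×$7, 24×$10 (q = 59 of N = 89).
Gap ratios (z−y)/z: (25−7)/25 = 0.7200 (×35); (25−10)/25 = 0.6000 (×24).
Raised to α = 0.5: 0.84853 (×35); 0.77460 (×24).
Sum = 48.288805; FGT(0.5) = 48.288805 / 89 = 0.543.

0.543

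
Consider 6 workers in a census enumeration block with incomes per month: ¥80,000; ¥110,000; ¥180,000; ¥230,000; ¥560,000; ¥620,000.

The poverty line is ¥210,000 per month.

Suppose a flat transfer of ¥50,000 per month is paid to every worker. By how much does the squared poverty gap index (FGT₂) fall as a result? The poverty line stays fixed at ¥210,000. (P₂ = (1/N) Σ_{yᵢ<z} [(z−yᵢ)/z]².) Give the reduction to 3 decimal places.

Before: below the line — ¥80,000, ¥110,000, ¥180,000; squared poverty gap index (FGT₂) = 0.10506.
After the ¥50,000 transfer: below the line — ¥130,000, ¥160,000; squared poverty gap index (FGT₂) = 0.03364.
Reduction = 0.10506 − 0.03364 = 0.071.

0.071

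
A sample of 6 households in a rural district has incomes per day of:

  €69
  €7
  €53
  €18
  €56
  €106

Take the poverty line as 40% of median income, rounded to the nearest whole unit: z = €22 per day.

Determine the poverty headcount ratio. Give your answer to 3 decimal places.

0.333

2 of the 6 households have income below €22.
H = 2/6 = 0.333.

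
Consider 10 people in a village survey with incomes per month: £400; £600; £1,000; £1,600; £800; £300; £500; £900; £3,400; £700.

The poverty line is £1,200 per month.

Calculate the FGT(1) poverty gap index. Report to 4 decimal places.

Poor units: £300, £400, £500, £600, £700, £800, £900, £1,000 (q = 8 of N = 10).
Shortfall ratios: (1200−300)/1200 = 0.7500; (1200−400)/1200 = 0.6667; (1200−500)/1200 = 0.5833; (1200−600)/1200 = 0.5000; (1200−700)/1200 = 0.4167; (1200−800)/1200 = 0.3333; (1200−900)/1200 = 0.2500; (1200−1000)/1200 = 0.1667.
Sum of shortfalls = 3.666667; P₁ averages over all N: 3.666667 / 10 = 0.3667.

0.3667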